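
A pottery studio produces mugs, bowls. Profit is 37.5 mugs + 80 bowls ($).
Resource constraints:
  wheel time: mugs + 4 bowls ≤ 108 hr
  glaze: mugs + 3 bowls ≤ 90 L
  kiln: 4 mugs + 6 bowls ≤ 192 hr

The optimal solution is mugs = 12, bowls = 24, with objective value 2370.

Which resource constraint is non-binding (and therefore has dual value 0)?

wheel time: 108/108 (binding)
glaze: 84/90 (slack 6)
kiln: 192/192 (binding)
By complementary slackness, a constraint with positive slack has shadow price 0 → glaze.

glaze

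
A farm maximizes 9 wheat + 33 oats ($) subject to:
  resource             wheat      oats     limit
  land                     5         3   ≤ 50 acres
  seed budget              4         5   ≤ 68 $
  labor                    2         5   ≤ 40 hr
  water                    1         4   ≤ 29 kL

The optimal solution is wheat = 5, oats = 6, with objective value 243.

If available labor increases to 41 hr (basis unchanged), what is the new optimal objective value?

244

Binding: labor and water. Non-binding: land (7 unused), seed budget (18 unused).
Since land, seed budget are not tight, their duals are 0.
Dual feasibility on the basic columns requires 2·y_labor + 1·y_water = 9, 5·y_labor + 4·y_water = 33.
This yields shadow prices y_labor = 1, y_water = 7.
Δz = y_labor·Δb = 1 × (1) = 1, so new z* = 243 + 1 = 244.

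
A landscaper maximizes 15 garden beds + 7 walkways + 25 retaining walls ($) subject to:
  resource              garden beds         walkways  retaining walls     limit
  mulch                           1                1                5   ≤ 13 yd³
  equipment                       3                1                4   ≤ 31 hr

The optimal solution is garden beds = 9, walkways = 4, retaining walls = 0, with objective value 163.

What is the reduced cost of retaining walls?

At the optimum: mulch uses 13 of 13 (binding); equipment uses 31 of 31 (binding).
Dual feasibility on the basic columns requires 1·y_mulch + 3·y_equipment = 15, 1·y_mulch + 1·y_equipment = 7.
Solving: y_mulch = 3, y_equipment = 4.
Reduced cost of retaining walls: c₃ − yᵀa₃ = 25 − (3·5 + 4·4) = 25 − 31 = -6.

-6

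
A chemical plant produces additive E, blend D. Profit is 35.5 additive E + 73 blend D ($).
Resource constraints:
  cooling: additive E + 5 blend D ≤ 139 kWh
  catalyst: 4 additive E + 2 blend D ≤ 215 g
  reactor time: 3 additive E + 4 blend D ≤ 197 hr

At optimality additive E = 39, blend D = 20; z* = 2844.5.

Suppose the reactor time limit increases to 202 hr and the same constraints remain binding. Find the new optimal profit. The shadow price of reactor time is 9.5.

Δb = 5, so new z* = 2844.5 + (9.5)·(5) = 2844.5 + 47.5 = 2892.

2892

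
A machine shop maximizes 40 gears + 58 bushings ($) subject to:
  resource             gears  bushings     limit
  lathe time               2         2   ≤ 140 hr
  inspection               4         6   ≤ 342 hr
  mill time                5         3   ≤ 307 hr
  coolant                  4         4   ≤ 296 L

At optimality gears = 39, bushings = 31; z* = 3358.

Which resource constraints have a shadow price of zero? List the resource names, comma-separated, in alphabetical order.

lathe time: 140/140 (binding)
inspection: 342/342 (binding)
mill time: 288/307 (slack 19)
coolant: 280/296 (slack 16)
By complementary slackness, a constraint with positive slack has shadow price 0 → coolant, mill time.

coolant, mill time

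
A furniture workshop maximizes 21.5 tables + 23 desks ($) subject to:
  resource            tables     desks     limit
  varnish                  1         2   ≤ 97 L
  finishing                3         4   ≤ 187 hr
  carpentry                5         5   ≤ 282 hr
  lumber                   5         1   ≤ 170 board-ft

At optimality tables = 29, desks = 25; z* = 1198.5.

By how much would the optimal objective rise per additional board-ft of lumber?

1

Binding: finishing and lumber. Non-binding: varnish (18 unused), carpentry (12 unused).
Slack constraints have shadow price 0 (complementary slackness).
The binding rows give the dual system: 3·y_finishing + 5·y_lumber = 21.5 and 4·y_finishing + 1·y_lumber = 23.
Solving: y_finishing = 5.5, y_lumber = 1.
Shadow price of lumber = 1.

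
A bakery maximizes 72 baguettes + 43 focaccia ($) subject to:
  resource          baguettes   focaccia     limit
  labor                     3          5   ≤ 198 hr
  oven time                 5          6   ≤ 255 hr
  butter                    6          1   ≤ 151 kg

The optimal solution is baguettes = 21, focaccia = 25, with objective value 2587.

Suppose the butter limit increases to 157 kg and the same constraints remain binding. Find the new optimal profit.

At the optimum: labor uses 188 of 198 (slack = 10); oven time uses 255 of 255 (binding); butter uses 151 of 151 (binding).
Slack constraints have shadow price 0 (complementary slackness).
The binding rows give the dual system: 5·y_oven time + 6·y_butter = 72 and 6·y_oven time + 1·y_butter = 43.
→ y_oven time = 6 and y_butter = 7.
Δz = y_butter·Δb = 7 × (6) = 42, so new z* = 2587 + 42 = 2629.

2629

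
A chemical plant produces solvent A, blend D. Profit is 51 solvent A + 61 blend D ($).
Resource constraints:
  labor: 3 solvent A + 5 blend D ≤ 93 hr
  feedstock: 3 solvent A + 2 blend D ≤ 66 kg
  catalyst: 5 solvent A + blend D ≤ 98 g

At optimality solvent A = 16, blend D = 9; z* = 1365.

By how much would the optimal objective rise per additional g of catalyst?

At the optimum: labor uses 93 of 93 (binding); feedstock uses 66 of 66 (binding); catalyst uses 89 of 98 (slack = 9).
By complementary slackness, y = 0 for the non-binding constraint.
The binding rows give the dual system: 3·y_labor + 3·y_feedstock = 51 and 5·y_labor + 2·y_feedstock = 61.
→ y_labor = 9 and y_feedstock = 8.
Shadow price of catalyst = 0.

0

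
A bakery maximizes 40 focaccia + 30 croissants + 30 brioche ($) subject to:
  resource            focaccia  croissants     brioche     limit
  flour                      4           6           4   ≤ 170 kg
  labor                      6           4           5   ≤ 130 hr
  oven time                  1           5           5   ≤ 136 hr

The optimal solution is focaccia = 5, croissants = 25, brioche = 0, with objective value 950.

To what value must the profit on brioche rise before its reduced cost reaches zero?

34

Binding: flour and labor. Non-binding: oven time (6 unused).
Since oven time is not tight, its dual is 0.
Dual feasibility on the basic columns requires 4·y_flour + 6·y_labor = 40, 6·y_flour + 4·y_labor = 30.
Solving: y_flour = 1, y_labor = 6.
brioche enters the basis when its profit ≥ yᵀa₃ = 1·4 + 6·5 = 34.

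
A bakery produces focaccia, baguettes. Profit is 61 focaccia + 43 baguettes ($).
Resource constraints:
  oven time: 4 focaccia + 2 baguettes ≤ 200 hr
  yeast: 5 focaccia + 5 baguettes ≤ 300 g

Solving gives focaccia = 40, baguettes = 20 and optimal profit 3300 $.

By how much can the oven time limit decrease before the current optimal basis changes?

Binding constraints: oven time, yeast. The basis is B = [[4,2],[5,5]] with det 10.
Per unit decrease in oven time, x* moves by d = (-0.5, 0.5).
The basis stays optimal until focaccia reaches 0; allowable decrease = 80 hr.

80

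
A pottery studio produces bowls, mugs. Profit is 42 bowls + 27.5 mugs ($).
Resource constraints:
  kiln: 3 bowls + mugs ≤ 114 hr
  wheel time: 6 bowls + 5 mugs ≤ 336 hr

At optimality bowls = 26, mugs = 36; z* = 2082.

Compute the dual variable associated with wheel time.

Check each constraint at x*: kiln 114/114 (tight); wheel time 336/336 (tight).
The binding rows give the dual system: 3·y_kiln + 6·y_wheel time = 42 and 1·y_kiln + 5·y_wheel time = 27.5.
Solving: y_kiln = 5, y_wheel time = 4.5.
Shadow price of wheel time = 4.5.

4.5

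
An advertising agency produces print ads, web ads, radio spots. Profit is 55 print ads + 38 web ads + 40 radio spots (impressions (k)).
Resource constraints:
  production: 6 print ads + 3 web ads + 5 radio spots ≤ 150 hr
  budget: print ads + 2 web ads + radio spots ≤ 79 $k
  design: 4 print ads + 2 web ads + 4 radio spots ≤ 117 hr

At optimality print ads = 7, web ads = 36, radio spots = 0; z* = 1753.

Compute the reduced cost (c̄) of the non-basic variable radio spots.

Binding: production and budget. Non-binding: design (17 unused).
By complementary slackness, y = 0 for the non-binding constraint.
The binding rows give the dual system: 6·y_production + 1·y_budget = 55 and 3·y_production + 2·y_budget = 38.
Solving: y_production = 8, y_budget = 7.
Reduced cost of radio spots: c₃ − yᵀa₃ = 40 − (8·5 + 7·1) = 40 − 47 = -7.

-7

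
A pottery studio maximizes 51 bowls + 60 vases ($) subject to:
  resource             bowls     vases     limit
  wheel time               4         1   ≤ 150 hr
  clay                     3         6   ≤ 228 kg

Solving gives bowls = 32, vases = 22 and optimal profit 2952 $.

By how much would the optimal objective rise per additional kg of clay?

9

Both wheel time and clay are binding at x*.
From A_Bᵀ y = c: 4·y_wheel time + 3·y_clay = 51; 1·y_wheel time + 6·y_clay = 60.
Solving: y_wheel time = 6, y_clay = 9.
Shadow price of clay = 9.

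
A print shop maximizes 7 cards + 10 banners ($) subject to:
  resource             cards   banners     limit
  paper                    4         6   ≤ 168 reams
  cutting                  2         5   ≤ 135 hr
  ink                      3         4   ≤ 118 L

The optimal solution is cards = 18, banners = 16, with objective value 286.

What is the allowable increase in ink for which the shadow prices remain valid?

Binding constraints: paper, ink. The basis is B = [[4,6],[3,4]] with det -2.
Per unit increase in ink, x* moves by d = (3, -2).
The basis stays optimal until banners reaches 0; allowable increase = 8 L.

8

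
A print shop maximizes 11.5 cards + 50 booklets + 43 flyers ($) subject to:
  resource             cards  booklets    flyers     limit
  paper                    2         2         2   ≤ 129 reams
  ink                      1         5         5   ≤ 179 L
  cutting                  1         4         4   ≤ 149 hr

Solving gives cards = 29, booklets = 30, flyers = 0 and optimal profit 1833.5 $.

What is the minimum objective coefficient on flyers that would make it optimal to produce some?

At the optimum: paper uses 118 of 129 (slack = 11); ink uses 179 of 179 (binding); cutting uses 149 of 149 (binding).
Since paper is not tight, its dual is 0.
The binding rows give the dual system: 1·y_ink + 1·y_cutting = 11.5 and 5·y_ink + 4·y_cutting = 50.
→ y_ink = 4 and y_cutting = 7.5.
flyers enters the basis when its profit ≥ yᵀa₃ = 4·5 + 7.5·4 = 50.

50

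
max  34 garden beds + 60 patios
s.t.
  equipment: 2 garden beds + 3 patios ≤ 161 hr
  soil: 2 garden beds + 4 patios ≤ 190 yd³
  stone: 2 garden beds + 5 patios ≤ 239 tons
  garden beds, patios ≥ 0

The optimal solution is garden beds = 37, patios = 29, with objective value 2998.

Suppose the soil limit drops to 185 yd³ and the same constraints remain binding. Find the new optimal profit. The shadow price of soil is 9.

Δb = -5, so new z* = 2998 + (9)·(-5) = 2998 − 45 = 2953.

2953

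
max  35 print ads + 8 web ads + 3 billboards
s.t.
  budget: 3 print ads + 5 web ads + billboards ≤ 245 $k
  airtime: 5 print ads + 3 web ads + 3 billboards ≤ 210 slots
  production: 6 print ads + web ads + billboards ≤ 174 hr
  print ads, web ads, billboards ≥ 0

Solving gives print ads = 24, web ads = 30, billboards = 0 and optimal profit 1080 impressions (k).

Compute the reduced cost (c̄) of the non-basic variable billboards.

-5

At the optimum: budget uses 222 of 245 (slack = 23); airtime uses 210 of 210 (binding); production uses 174 of 174 (binding).
By complementary slackness, y = 0 for the non-binding constraint.
Dual feasibility on the basic columns requires 5·y_airtime + 6·y_production = 35, 3·y_airtime + 1·y_production = 8.
Solving: y_airtime = 1, y_production = 5.
Reduced cost of billboards: c₃ − yᵀa₃ = 3 − (1·3 + 5·1) = 3 − 8 = -5.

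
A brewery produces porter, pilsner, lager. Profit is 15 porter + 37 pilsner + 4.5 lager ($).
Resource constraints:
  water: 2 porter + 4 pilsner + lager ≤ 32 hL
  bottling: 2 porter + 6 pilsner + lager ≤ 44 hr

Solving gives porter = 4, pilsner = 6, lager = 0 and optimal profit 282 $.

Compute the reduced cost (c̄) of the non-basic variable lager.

-3

Both water and bottling are binding at x*.
From A_Bᵀ y = c: 2·y_water + 2·y_bottling = 15; 4·y_water + 6·y_bottling = 37.
Solving: y_water = 4, y_bottling = 3.5.
Reduced cost of lager: c₃ − yᵀa₃ = 4.5 − (4·1 + 3.5·1) = 4.5 − 7.5 = -3.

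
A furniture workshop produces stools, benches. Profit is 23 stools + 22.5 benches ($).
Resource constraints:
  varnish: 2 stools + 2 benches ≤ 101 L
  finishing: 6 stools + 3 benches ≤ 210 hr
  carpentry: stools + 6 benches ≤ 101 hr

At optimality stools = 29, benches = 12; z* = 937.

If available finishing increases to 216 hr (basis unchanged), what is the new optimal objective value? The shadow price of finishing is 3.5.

Δb = 6, so new z* = 937 + (3.5)·(6) = 937 + 21 = 958.

958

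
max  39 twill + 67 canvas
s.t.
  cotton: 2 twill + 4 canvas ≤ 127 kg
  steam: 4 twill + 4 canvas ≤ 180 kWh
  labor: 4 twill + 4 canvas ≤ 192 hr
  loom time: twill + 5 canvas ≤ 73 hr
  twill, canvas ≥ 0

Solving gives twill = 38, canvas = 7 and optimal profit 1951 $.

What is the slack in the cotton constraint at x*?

23

cotton used = 2·38 + 4·7 = 104; slack = 127 − 104 = 23.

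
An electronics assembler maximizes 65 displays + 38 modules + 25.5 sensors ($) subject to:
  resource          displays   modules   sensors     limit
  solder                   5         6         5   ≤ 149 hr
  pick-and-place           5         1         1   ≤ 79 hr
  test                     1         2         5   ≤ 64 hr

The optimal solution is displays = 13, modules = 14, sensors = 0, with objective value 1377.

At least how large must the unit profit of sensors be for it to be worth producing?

Binding: solder and pick-and-place. Non-binding: test (23 unused).
By complementary slackness, y = 0 for the non-binding constraint.
From A_Bᵀ y = c: 5·y_solder + 5·y_pick-and-place = 65; 6·y_solder + 1·y_pick-and-place = 38.
Solving: y_solder = 5, y_pick-and-place = 8.
sensors enters the basis when its profit ≥ yᵀa₃ = 5·5 + 8·1 = 33.

33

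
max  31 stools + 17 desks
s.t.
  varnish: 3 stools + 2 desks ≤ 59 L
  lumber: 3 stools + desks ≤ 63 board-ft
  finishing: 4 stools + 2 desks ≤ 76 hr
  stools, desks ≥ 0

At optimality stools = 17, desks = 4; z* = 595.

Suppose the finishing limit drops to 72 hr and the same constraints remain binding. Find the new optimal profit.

At the optimum: varnish uses 59 of 59 (binding); lumber uses 55 of 63 (slack = 8); finishing uses 76 of 76 (binding).
Slack constraints have shadow price 0 (complementary slackness).
From A_Bᵀ y = c: 3·y_varnish + 4·y_finishing = 31; 2·y_varnish + 2·y_finishing = 17.
Solving: y_varnish = 3, y_finishing = 5.5.
Δz = y_finishing·Δb = 5.5 × (-4) = -22, so new z* = 595 − 22 = 573.

573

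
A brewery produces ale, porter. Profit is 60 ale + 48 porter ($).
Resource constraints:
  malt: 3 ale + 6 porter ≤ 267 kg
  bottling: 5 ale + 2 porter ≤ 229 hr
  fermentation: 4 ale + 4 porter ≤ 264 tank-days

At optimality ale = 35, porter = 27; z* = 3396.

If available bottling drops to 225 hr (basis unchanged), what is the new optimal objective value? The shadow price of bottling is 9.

Δb = -4, so new z* = 3396 + (9)·(-4) = 3396 − 36 = 3360.

3360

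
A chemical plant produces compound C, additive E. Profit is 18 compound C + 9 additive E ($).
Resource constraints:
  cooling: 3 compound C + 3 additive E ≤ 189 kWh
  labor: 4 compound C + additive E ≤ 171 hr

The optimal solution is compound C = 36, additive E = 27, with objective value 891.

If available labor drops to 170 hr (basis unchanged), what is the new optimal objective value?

888

At the optimum: cooling uses 189 of 189 (binding); labor uses 171 of 171 (binding).
Dual feasibility on the basic columns requires 3·y_cooling + 4·y_labor = 18, 3·y_cooling + 1·y_labor = 9.
→ y_cooling = 2 and y_labor = 3.
Δz = y_labor·Δb = 3 × (-1) = -3, so new z* = 891 − 3 = 888.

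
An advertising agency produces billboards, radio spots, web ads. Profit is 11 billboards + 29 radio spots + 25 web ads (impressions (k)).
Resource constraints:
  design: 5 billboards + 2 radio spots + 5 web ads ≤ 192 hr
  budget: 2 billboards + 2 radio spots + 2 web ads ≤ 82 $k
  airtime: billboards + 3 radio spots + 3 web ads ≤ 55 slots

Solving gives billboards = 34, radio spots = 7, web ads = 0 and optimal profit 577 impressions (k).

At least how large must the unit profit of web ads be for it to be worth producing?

29

At the optimum: design uses 184 of 192 (slack = 8); budget uses 82 of 82 (binding); airtime uses 55 of 55 (binding).
By complementary slackness, y = 0 for the non-binding constraint.
From A_Bᵀ y = c: 2·y_budget + 1·y_airtime = 11; 2·y_budget + 3·y_airtime = 29.
Solving: y_budget = 1, y_airtime = 9.
web ads enters the basis when its profit ≥ yᵀa₃ = 1·2 + 9·3 = 29.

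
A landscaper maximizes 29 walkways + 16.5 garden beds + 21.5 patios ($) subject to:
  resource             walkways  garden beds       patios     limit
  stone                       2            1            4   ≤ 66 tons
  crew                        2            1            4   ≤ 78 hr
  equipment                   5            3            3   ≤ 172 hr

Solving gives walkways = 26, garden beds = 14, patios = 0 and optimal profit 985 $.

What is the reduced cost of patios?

Binding: stone and equipment. Non-binding: crew (12 unused).
Since crew is not tight, its dual is 0.
Dual feasibility on the basic columns requires 2·y_stone + 5·y_equipment = 29, 1·y_stone + 3·y_equipment = 16.5.
This yields shadow prices y_stone = 4.5, y_equipment = 4.
Reduced cost of patios: c₃ − yᵀa₃ = 21.5 − (4.5·4 + 4·3) = 21.5 − 30 = -8.5.

-8.5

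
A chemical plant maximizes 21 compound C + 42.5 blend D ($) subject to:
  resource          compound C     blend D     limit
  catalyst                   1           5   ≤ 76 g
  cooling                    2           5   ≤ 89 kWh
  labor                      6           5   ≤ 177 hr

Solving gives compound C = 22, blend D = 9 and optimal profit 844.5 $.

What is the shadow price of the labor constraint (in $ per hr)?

1

Binding: cooling and labor. Non-binding: catalyst (9 unused).
Slack constraints have shadow price 0 (complementary slackness).
Dual feasibility on the basic columns requires 2·y_cooling + 6·y_labor = 21, 5·y_cooling + 5·y_labor = 42.5.
Solving: y_cooling = 7.5, y_labor = 1.
Shadow price of labor = 1.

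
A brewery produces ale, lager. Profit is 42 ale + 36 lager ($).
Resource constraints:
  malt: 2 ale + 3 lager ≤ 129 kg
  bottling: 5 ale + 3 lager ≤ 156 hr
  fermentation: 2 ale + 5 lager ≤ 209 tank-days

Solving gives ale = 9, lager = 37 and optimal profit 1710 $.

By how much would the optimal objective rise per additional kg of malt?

Check each constraint at x*: malt 129/129 (tight); bottling 156/156 (tight); fermentation 203/209 (slack 6).
Since fermentation is not tight, its dual is 0.
Dual feasibility on the basic columns requires 2·y_malt + 5·y_bottling = 42, 3·y_malt + 3·y_bottling = 36.
This yields shadow prices y_malt = 6, y_bottling = 6.
Shadow price of malt = 6.

6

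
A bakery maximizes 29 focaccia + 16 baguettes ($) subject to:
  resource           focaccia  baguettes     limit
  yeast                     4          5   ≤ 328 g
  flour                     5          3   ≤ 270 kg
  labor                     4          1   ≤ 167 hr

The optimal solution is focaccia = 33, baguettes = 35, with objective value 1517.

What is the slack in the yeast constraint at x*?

yeast used = 4·33 + 5·35 = 307; slack = 328 − 307 = 21.

21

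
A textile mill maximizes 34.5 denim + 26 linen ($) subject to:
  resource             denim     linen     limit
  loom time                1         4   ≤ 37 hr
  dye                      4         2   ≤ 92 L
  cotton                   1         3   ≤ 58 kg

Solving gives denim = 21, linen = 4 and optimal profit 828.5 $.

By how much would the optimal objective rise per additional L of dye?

8

Check each constraint at x*: loom time 37/37 (tight); dye 92/92 (tight); cotton 33/58 (slack 25).
Slack constraints have shadow price 0 (complementary slackness).
From A_Bᵀ y = c: 1·y_loom time + 4·y_dye = 34.5; 4·y_loom time + 2·y_dye = 26.
Solving: y_loom time = 2.5, y_dye = 8.
Shadow price of dye = 8.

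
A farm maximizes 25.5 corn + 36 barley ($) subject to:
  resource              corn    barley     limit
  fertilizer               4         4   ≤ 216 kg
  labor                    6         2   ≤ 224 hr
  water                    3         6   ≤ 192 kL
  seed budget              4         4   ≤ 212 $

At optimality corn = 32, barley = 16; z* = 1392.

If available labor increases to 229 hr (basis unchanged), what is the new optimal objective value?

At the optimum: fertilizer uses 192 of 216 (slack = 24); labor uses 224 of 224 (binding); water uses 192 of 192 (binding); seed budget uses 192 of 212 (slack = 20).
Slack constraints have shadow price 0 (complementary slackness).
Dual feasibility on the basic columns requires 6·y_labor + 3·y_water = 25.5, 2·y_labor + 6·y_water = 36.
This yields shadow prices y_labor = 1.5, y_water = 5.5.
Δz = y_labor·Δb = 1.5 × (5) = 7.5, so new z* = 1392 + 7.5 = 1399.5.

1399.5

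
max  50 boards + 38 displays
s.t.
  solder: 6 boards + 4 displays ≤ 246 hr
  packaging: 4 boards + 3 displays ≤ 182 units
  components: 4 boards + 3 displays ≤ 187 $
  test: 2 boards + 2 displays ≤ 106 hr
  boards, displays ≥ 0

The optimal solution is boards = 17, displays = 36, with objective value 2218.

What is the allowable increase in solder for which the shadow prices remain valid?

12

Binding constraints: solder, test. The basis is B = [[6,4],[2,2]] with det 4.
Per unit increase in solder, x* moves by d = (0.5, -0.5).
The basis stays optimal until packaging becomes binding; allowable increase = 12 hr.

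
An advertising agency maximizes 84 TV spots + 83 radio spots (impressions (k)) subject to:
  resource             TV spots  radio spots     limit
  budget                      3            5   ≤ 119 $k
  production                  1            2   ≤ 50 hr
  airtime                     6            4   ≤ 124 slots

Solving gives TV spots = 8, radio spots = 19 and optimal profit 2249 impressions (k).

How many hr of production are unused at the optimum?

4

production used = 1·8 + 2·19 = 46; slack = 50 − 46 = 4.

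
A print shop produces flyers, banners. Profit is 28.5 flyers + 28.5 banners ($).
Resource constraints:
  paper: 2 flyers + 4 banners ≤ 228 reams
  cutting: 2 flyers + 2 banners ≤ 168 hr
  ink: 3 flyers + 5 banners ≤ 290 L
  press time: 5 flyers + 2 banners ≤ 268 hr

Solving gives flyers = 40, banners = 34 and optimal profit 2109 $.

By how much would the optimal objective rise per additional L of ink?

At the optimum: paper uses 216 of 228 (slack = 12); cutting uses 148 of 168 (slack = 20); ink uses 290 of 290 (binding); press time uses 268 of 268 (binding).
Slack constraints have shadow price 0 (complementary slackness).
Dual feasibility on the basic columns requires 3·y_ink + 5·y_press time = 28.5, 5·y_ink + 2·y_press time = 28.5.
Solving: y_ink = 4.5, y_press time = 3.
Shadow price of ink = 4.5.

4.5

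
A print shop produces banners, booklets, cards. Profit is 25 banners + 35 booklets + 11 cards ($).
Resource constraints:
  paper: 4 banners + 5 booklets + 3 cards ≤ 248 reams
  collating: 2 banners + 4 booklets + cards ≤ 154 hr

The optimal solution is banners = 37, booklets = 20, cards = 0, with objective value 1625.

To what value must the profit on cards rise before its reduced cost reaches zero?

17.5

Check each constraint at x*: paper 248/248 (tight); collating 154/154 (tight).
Dual feasibility on the basic columns requires 4·y_paper + 2·y_collating = 25, 5·y_paper + 4·y_collating = 35.
This yields shadow prices y_paper = 5, y_collating = 2.5.
cards enters the basis when its profit ≥ yᵀa₃ = 5·3 + 2.5·1 = 17.5.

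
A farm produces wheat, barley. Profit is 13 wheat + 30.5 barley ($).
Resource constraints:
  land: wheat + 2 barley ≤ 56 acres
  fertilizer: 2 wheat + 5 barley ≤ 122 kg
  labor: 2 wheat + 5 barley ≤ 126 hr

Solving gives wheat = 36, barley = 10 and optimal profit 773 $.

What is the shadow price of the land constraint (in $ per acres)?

Binding: land and fertilizer. Non-binding: labor (4 unused).
Slack constraints have shadow price 0 (complementary slackness).
Dual feasibility on the basic columns requires 1·y_land + 2·y_fertilizer = 13, 2·y_land + 5·y_fertilizer = 30.5.
→ y_land = 4 and y_fertilizer = 4.5.
Shadow price of land = 4.

4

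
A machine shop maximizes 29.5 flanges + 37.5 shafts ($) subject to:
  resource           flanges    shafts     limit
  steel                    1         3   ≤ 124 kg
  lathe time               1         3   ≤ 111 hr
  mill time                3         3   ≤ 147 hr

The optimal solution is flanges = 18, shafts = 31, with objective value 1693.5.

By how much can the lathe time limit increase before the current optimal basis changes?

Binding constraints: lathe time, mill time. The basis is B = [[1,3],[3,3]] with det -6.
Per unit increase in lathe time, x* moves by d = (-0.5, 0.5).
The basis stays optimal until steel becomes binding; allowable increase = 13 hr.

13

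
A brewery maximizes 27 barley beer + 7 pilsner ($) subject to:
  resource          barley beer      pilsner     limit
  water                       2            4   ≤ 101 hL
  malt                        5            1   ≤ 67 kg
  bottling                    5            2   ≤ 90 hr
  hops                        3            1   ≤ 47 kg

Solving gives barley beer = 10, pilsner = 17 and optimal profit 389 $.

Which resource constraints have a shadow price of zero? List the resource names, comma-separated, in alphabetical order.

bottling, water

water: 88/101 (slack 13)
malt: 67/67 (binding)
bottling: 84/90 (slack 6)
hops: 47/47 (binding)
By complementary slackness, a constraint with positive slack has shadow price 0 → bottling, water.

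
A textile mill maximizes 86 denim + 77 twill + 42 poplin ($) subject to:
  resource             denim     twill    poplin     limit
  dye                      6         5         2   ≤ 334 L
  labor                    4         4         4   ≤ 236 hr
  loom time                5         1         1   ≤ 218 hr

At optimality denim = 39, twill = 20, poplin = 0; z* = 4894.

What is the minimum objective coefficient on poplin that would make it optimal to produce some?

50

At the optimum: dye uses 334 of 334 (binding); labor uses 236 of 236 (binding); loom time uses 215 of 218 (slack = 3).
Since loom time is not tight, its dual is 0.
From A_Bᵀ y = c: 6·y_dye + 4·y_labor = 86; 5·y_dye + 4·y_labor = 77.
→ y_dye = 9 and y_labor = 8.
poplin enters the basis when its profit ≥ yᵀa₃ = 9·2 + 8·4 = 50.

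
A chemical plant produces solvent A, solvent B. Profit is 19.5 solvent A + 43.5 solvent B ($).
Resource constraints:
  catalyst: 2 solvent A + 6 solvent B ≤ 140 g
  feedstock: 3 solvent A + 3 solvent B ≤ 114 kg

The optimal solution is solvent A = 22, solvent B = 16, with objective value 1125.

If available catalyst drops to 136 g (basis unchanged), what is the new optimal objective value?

1101

Both catalyst and feedstock are binding at x*.
The binding rows give the dual system: 2·y_catalyst + 3·y_feedstock = 19.5 and 6·y_catalyst + 3·y_feedstock = 43.5.
→ y_catalyst = 6 and y_feedstock = 2.5.
Δz = y_catalyst·Δb = 6 × (-4) = -24, so new z* = 1125 − 24 = 1101.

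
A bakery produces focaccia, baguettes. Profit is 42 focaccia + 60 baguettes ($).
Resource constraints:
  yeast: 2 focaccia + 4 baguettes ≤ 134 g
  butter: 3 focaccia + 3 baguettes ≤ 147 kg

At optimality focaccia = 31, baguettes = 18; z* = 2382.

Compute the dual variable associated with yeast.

Both yeast and butter are binding at x*.
Dual feasibility on the basic columns requires 2·y_yeast + 3·y_butter = 42, 4·y_yeast + 3·y_butter = 60.
→ y_yeast = 9 and y_butter = 8.
Shadow price of yeast = 9.

9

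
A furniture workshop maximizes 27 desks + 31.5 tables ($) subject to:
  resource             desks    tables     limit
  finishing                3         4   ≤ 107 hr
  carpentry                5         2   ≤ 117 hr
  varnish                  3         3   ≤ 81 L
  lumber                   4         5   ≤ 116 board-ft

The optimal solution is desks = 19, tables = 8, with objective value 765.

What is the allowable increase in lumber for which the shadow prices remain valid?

Binding constraints: varnish, lumber. The basis is B = [[3,3],[4,5]] with det 3.
Per unit increase in lumber, x* moves by d = (-1, 1).
The basis stays optimal until finishing becomes binding; allowable increase = 18 board-ft.

18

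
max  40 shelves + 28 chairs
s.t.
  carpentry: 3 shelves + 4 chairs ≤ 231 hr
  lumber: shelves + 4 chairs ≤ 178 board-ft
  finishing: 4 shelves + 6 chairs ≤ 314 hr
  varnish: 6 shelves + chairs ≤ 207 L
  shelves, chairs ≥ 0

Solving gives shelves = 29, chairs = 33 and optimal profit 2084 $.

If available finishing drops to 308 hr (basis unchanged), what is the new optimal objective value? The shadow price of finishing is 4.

2060

Δb = -6, so new z* = 2084 + (4)·(-6) = 2084 − 24 = 2060.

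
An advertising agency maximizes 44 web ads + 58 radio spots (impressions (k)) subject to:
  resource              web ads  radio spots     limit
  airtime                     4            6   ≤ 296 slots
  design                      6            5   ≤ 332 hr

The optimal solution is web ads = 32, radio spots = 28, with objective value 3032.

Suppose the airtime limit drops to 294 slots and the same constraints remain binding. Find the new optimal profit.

At the optimum: airtime uses 296 of 296 (binding); design uses 332 of 332 (binding).
From A_Bᵀ y = c: 4·y_airtime + 6·y_design = 44; 6·y_airtime + 5·y_design = 58.
Solving: y_airtime = 8, y_design = 2.
Δz = y_airtime·Δb = 8 × (-2) = -16, so new z* = 3032 − 16 = 3016.

3016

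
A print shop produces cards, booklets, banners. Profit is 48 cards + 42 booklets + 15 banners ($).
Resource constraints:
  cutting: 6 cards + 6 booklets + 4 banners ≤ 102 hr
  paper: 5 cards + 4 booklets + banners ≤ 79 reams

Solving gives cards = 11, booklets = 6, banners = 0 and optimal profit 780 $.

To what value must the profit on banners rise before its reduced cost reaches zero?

18

Both cutting and paper are binding at x*.
Dual feasibility on the basic columns requires 6·y_cutting + 5·y_paper = 48, 6·y_cutting + 4·y_paper = 42.
This yields shadow prices y_cutting = 3, y_paper = 6.
banners enters the basis when its profit ≥ yᵀa₃ = 3·4 + 6·1 = 18.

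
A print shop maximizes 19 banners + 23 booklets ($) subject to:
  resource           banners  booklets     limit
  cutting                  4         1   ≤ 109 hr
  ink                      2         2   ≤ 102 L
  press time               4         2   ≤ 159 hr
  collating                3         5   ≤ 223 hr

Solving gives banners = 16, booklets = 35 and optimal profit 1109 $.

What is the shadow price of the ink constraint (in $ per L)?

Check each constraint at x*: cutting 99/109 (slack 10); ink 102/102 (tight); press time 134/159 (slack 25); collating 223/223 (tight).
By complementary slackness, y = 0 for the non-binding constraints.
The binding rows give the dual system: 2·y_ink + 3·y_collating = 19 and 2·y_ink + 5·y_collating = 23.
→ y_ink = 6.5 and y_collating = 2.
Shadow price of ink = 6.5.

6.5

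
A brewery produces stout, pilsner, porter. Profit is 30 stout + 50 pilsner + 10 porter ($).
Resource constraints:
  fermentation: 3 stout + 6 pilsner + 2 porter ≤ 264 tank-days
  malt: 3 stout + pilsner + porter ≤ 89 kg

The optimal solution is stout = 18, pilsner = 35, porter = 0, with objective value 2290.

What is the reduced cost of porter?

-8

Both fermentation and malt are binding at x*.
Dual feasibility on the basic columns requires 3·y_fermentation + 3·y_malt = 30, 6·y_fermentation + 1·y_malt = 50.
→ y_fermentation = 8 and y_malt = 2.
Reduced cost of porter: c₃ − yᵀa₃ = 10 − (8·2 + 2·1) = 10 − 18 = -8.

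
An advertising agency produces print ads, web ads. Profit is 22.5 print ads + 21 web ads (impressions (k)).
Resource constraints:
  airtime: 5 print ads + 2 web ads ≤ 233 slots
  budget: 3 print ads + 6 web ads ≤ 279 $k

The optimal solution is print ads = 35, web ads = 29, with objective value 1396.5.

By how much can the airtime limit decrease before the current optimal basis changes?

Binding constraints: airtime, budget. The basis is B = [[5,2],[3,6]] with det 24.
Per unit decrease in airtime, x* moves by d = (-0.25, 0.125).
The basis stays optimal until print ads reaches 0; allowable decrease = 140 slots.

140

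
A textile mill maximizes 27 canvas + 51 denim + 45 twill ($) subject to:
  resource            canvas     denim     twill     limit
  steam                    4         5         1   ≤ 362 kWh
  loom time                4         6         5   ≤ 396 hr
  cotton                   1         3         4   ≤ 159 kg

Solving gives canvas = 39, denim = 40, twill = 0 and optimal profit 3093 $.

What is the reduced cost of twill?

At the optimum: steam uses 356 of 362 (slack = 6); loom time uses 396 of 396 (binding); cotton uses 159 of 159 (binding).
Since steam is not tight, its dual is 0.
The binding rows give the dual system: 4·y_loom time + 1·y_cotton = 27 and 6·y_loom time + 3·y_cotton = 51.
→ y_loom time = 5 and y_cotton = 7.
Reduced cost of twill: c₃ − yᵀa₃ = 45 − (5·5 + 7·4) = 45 − 53 = -8.

-8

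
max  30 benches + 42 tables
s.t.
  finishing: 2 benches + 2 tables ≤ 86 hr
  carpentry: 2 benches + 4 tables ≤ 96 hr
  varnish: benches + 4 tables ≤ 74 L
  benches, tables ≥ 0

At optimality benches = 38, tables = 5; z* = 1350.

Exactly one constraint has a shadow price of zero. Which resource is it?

varnish

finishing: 86/86 (binding)
carpentry: 96/96 (binding)
varnish: 58/74 (slack 16)
By complementary slackness, a constraint with positive slack has shadow price 0 → varnish.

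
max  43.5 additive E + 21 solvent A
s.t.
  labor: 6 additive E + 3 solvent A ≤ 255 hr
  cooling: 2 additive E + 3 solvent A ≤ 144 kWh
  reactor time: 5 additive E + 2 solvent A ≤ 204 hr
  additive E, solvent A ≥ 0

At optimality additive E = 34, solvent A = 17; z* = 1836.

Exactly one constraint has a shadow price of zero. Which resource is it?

cooling

labor: 255/255 (binding)
cooling: 119/144 (slack 25)
reactor time: 204/204 (binding)
By complementary slackness, a constraint with positive slack has shadow price 0 → cooling.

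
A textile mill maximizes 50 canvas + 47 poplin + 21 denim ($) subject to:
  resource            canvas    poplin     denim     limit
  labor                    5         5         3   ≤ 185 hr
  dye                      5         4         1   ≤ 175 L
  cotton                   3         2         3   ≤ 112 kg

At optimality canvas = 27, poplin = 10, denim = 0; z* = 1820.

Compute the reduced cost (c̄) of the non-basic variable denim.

-3

At the optimum: labor uses 185 of 185 (binding); dye uses 175 of 175 (binding); cotton uses 101 of 112 (slack = 11).
By complementary slackness, y = 0 for the non-binding constraint.
The binding rows give the dual system: 5·y_labor + 5·y_dye = 50 and 5·y_labor + 4·y_dye = 47.
→ y_labor = 7 and y_dye = 3.
Reduced cost of denim: c₃ − yᵀa₃ = 21 − (7·3 + 3·1) = 21 − 24 = -3.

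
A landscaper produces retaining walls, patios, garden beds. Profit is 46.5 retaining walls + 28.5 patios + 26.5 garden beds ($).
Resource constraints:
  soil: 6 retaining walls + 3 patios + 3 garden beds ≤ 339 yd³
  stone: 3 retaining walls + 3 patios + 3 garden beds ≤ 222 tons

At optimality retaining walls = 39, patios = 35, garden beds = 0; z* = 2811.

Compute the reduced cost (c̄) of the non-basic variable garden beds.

-2

At the optimum: soil uses 339 of 339 (binding); stone uses 222 of 222 (binding).
From A_Bᵀ y = c: 6·y_soil + 3·y_stone = 46.5; 3·y_soil + 3·y_stone = 28.5.
Solving: y_soil = 6, y_stone = 3.5.
Reduced cost of garden beds: c₃ − yᵀa₃ = 26.5 − (6·3 + 3.5·3) = 26.5 − 28.5 = -2.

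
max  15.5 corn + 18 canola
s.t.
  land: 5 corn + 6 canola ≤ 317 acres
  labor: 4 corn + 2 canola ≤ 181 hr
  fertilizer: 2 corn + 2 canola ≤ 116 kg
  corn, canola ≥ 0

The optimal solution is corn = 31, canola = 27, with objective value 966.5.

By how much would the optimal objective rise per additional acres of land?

Check each constraint at x*: land 317/317 (tight); labor 178/181 (slack 3); fertilizer 116/116 (tight).
Slack constraints have shadow price 0 (complementary slackness).
The binding rows give the dual system: 5·y_land + 2·y_fertilizer = 15.5 and 6·y_land + 2·y_fertilizer = 18.
This yields shadow prices y_land = 2.5, y_fertilizer = 1.5.
Shadow price of land = 2.5.

2.5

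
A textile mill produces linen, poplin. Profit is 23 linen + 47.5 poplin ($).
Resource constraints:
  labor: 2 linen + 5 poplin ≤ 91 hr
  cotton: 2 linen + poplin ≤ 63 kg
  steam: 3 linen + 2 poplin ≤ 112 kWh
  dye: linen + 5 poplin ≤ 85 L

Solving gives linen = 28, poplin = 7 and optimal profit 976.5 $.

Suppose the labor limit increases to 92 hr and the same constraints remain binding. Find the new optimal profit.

Binding: labor and cotton. Non-binding: steam (14 unused), dye (22 unused).
Since steam, dye are not tight, their duals are 0.
Dual feasibility on the basic columns requires 2·y_labor + 2·y_cotton = 23, 5·y_labor + 1·y_cotton = 47.5.
Solving: y_labor = 9, y_cotton = 2.5.
Δz = y_labor·Δb = 9 × (1) = 9, so new z* = 976.5 + 9 = 985.5.

985.5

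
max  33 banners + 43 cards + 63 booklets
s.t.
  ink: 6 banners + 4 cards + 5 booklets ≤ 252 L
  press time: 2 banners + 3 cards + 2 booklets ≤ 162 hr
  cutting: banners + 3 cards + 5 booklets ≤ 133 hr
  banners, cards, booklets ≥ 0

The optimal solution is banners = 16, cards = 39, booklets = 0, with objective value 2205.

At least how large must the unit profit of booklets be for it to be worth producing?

Check each constraint at x*: ink 252/252 (tight); press time 149/162 (slack 13); cutting 133/133 (tight).
By complementary slackness, y = 0 for the non-binding constraint.
The binding rows give the dual system: 6·y_ink + 1·y_cutting = 33 and 4·y_ink + 3·y_cutting = 43.
Solving: y_ink = 4, y_cutting = 9.
booklets enters the basis when its profit ≥ yᵀa₃ = 4·5 + 9·5 = 65.

65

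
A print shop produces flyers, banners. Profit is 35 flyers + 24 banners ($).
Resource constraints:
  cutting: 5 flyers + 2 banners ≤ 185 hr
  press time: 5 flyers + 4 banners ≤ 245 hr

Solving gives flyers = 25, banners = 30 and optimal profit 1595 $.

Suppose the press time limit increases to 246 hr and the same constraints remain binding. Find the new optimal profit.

1600

Check each constraint at x*: cutting 185/185 (tight); press time 245/245 (tight).
From A_Bᵀ y = c: 5·y_cutting + 5·y_press time = 35; 2·y_cutting + 4·y_press time = 24.
→ y_cutting = 2 and y_press time = 5.
Δz = y_press time·Δb = 5 × (1) = 5, so new z* = 1595 + 5 = 1600.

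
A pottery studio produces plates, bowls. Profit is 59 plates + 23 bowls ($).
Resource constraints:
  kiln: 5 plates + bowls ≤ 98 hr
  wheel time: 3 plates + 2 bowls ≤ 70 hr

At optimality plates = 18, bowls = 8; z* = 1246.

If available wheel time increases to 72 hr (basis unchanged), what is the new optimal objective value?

1262

At the optimum: kiln uses 98 of 98 (binding); wheel time uses 70 of 70 (binding).
From A_Bᵀ y = c: 5·y_kiln + 3·y_wheel time = 59; 1·y_kiln + 2·y_wheel time = 23.
Solving: y_kiln = 7, y_wheel time = 8.
Δz = y_wheel time·Δb = 8 × (2) = 16, so new z* = 1246 + 16 = 1262.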